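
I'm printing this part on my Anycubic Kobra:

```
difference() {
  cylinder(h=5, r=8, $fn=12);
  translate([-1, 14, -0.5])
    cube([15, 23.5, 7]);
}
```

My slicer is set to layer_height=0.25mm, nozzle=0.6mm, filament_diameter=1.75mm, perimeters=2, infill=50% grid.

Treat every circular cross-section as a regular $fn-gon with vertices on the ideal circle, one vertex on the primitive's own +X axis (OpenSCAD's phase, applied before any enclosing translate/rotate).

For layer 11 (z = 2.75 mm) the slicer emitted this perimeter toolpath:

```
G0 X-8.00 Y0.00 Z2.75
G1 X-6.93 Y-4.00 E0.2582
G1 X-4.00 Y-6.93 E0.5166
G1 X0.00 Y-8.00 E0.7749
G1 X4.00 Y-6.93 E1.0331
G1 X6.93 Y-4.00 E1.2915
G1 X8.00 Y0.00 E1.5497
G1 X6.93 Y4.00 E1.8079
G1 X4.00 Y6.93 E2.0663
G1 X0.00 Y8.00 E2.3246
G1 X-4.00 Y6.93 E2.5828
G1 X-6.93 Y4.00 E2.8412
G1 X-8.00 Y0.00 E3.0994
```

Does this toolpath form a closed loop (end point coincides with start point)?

yes

Start point (G0): (-8.00, 0.00). End point (last G1): the path returns to the start — closed.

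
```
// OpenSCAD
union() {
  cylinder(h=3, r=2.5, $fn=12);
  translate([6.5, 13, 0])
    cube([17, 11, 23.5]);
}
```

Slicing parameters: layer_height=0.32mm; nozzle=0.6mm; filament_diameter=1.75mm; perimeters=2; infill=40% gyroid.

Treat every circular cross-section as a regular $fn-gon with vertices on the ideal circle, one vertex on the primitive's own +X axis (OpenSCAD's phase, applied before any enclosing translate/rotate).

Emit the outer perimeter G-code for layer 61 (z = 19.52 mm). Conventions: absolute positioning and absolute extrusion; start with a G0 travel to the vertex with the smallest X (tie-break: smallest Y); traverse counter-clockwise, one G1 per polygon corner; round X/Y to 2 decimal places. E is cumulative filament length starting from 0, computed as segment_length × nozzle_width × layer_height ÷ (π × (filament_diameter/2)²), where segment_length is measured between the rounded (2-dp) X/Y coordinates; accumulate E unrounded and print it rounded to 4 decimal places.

At z = 19.52 mm: the cylinder is absent (z outside [0, 3]); the cube at (6.5, 13) (footprint 17×11) is included at this height; Combining (union): only the 17×11 cube at (6.5, 13) is present, so the union is just that shape — 1 connected region. The outline is a single polygon with 4 vertices. Extrusion per mm of travel: 0.6 × 0.32 / (π × 0.875²) = 0.079824. Accumulating E over each segment gives final E = 4.4702.

G0 X6.50 Y13.00 Z19.52
G1 X23.50 Y13.00 E1.3570
G1 X23.50 Y24.00 E2.2351
G1 X6.50 Y24.00 E3.5921
G1 X6.50 Y13.00 E4.4702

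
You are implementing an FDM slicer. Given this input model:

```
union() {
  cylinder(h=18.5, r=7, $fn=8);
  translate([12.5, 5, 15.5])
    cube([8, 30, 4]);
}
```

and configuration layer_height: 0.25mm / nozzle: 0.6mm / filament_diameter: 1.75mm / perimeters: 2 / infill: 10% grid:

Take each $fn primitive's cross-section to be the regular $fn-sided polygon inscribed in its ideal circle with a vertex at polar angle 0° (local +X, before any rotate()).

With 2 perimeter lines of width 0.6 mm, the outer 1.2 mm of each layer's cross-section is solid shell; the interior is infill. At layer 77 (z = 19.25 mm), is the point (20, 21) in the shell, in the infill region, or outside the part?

At z = 19.25 mm: the cylinder does not reach this height (z outside [0, 18.5]); the cube at (12.5, 5) (footprint 8×30) is included at this height; Merging all regions: only the 8×30 cube at (12.5, 5) is present, so the union is just that shape — 1 connected region. Overall, the cross-section is a single solid region. The nearest boundary edge runs (20.50, 5.00)→(20.50, 35.00); distance from the point to it = 0.50 mm. The point is inside the cross-section, 0.50 mm from the nearest boundary — within the 1.2 mm shell band (2 × 0.6).

shell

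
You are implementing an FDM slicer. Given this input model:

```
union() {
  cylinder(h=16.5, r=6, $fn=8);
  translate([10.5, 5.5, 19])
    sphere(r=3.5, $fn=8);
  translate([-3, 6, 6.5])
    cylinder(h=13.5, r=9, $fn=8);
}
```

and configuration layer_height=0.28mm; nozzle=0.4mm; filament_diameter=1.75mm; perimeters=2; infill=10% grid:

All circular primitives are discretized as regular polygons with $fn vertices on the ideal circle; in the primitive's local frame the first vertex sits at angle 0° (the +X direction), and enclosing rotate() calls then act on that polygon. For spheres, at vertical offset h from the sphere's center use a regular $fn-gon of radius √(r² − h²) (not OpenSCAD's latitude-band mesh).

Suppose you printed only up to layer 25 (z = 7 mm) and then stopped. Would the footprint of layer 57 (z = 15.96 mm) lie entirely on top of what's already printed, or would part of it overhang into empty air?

Compare the two slices. At z = 7: the r=6 cylinder gives a regular 8-gon of circumradius 6 (constant along its height) (area = (8/2)·6.000²·sin(360°/8) = 101.82 mm²); the sphere at (10.5, 5.5) is not intersected at this z (|z−center|=12.000 > r=3.5); the cylinder at (-3, 6): section is a regular 8-gon, circumradius r=9 (area = (8/2)·9.000²·sin(360°/8) = 229.10 mm²); Merging all regions: the regions partially overlap — summed areas 330.93 mm² minus the doubly-counted overlap 64.28 mm² gives 266.65 mm² — area = 266.65 mm². At z = 15.96: the r=6 cylinder contributes a regular 8-gon of circumradius 6 (area = (8/2)·6.000²·sin(360°/8) = 101.82 mm²); the r=3.5 sphere at (10.5, 5.5) contributes a regular 8-gon of circumradius √(3.5²−3.04²) = 1.734 (area = (8/2)·1.734²·sin(360°/8) = 8.51 mm²); the r=9 cylinder at (-3, 6) gives a regular 8-gon of circumradius 9 (constant along its height) (area = (8/2)·9.000²·sin(360°/8) = 229.10 mm²); Taking the union: the regions partially overlap — summed areas 339.44 mm² minus the doubly-counted overlap 64.28 mm² gives 275.16 mm² — area = 275.16 mm². Checking containment: at z = 15.96 the cross-section extends beyond the z = 7 cross-section by about 8.51 mm².

part overhangs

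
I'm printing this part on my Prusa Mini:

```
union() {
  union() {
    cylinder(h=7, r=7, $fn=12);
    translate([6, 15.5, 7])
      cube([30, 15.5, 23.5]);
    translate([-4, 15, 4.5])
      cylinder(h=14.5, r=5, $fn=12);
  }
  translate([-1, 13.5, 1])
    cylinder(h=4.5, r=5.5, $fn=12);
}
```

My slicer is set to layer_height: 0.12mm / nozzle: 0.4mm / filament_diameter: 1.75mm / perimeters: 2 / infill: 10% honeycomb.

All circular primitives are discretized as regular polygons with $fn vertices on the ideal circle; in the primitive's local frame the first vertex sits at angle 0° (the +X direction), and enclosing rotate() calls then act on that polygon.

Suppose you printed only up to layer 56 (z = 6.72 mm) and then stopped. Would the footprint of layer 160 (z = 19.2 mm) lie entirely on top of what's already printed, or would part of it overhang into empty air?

part overhangs

Compare the two slices. At z = 6.72: the r=7 cylinder contributes a regular 12-gon of circumradius 7 (area = (12/2)·7.000²·sin(360°/12) = 147.00 mm²); the cube at (6, 15.5) is absent (z outside [7, 30.5]); the r=5 cylinder at (-4, 15) contributes a regular 12-gon of circumradius 5 (area = (12/2)·5.000²·sin(360°/12) = 75.00 mm²); Combining (union): the 2 present regions are separate (no shared area or edge), so areas and boundary lengths simply add and each stays a separate island — area = 222.00 mm²; the cylinder at (-1, 13.5) is absent (z outside [1, 5.5]); Combining (union): only the result so far is present, so the union is just that shape — area = 222.00 mm². At z = 19.2: the cylinder is not intersected at this z (z outside [0, 7]); the cube at (6, 15.5) (footprint 30×15.5) is included at this height (area 465.00 mm²); the cylinder at (-4, 15) does not reach this height (z outside [4.5, 19]); Taking the union: only the 30×15.5 cube at (6, 15.5) is present, so the union is just that shape — area = 465.00 mm²; the cylinder at (-1, 13.5) is absent (z outside [1, 5.5]); Combining (union): only the result so far is present, so the union is just that shape — area = 465.00 mm². Checking containment: at z = 19.2 the cross-section extends beyond the z = 6.72 cross-section by about 465.00 mm².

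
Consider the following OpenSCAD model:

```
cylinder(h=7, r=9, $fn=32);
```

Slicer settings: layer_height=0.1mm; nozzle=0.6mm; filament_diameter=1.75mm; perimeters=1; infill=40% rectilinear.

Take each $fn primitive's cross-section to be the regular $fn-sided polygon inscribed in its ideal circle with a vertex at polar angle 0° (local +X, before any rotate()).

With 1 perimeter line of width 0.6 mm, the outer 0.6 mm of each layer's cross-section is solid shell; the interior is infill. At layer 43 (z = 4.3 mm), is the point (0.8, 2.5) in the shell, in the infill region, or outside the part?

At z = 4.3 mm: the r=9 cylinder gives a regular 32-gon of circumradius 9 (constant along its height). Overall, the cross-section is a single solid region. The nearest boundary edge runs (3.44, 8.31)→(1.76, 8.83); distance from the point to it = 6.33 mm. The point is inside the cross-section and 6.33 mm from the nearest boundary — more than the 0.6 mm shell width (1 × 0.6), so it's in the infill interior.

infill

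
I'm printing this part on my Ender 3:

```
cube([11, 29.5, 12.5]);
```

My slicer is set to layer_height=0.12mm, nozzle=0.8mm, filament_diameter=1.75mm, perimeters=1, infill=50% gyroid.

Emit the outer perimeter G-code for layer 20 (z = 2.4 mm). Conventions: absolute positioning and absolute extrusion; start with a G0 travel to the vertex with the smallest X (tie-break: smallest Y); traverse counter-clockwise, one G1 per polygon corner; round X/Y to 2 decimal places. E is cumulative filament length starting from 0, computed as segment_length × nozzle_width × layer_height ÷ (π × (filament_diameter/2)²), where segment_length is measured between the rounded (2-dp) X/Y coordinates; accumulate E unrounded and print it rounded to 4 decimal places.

At z = 2.4 mm: the cube (footprint 11×29.5) is included at this height. The outline is a single polygon with 4 vertices. Extrusion per mm of travel: 0.8 × 0.12 / (π × 0.875²) = 0.039912. Accumulating E over each segment gives final E = 3.2329.

G0 X0.00 Y0.00 Z2.40
G1 X11.00 Y0.00 E0.4390
G1 X11.00 Y29.50 E1.6164
G1 X0.00 Y29.50 E2.0555
G1 X0.00 Y0.00 E3.2329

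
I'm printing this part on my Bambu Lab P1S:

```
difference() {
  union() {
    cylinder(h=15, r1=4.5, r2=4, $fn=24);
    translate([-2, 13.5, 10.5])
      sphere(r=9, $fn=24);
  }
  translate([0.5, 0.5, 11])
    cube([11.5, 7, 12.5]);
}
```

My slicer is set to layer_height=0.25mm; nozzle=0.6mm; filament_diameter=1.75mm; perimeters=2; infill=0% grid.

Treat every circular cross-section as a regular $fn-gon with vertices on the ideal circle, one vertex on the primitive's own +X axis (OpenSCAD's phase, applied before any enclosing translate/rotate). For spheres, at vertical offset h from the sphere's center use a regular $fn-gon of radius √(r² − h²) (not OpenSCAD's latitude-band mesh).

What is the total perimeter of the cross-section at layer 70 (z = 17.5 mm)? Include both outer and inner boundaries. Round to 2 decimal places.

At z = 17.5 mm: the cone is not intersected at this z (z outside [0, 15]); the r=9 sphere at (-2, 13.5) slices to a regular 24-gon of circumradius 5.657 (√(r²−h²) with h=7 from center) (perimeter = 2·24·5.657·sin(180°/24) = 35.44 mm); Merging all regions: only the r=9 sphere at (-2, 13.5) is present, so the union is just that shape — boundary = 35.44 mm; the 11.5×7 cube at (0.5, 0.5) contributes its full rectangle (perimeter 37.00 mm); Taking the first minus the rest: starting from that combined region, the 11.5×7 cube at (0.5, 0.5) misses the remaining region (no effect) — boundary = 35.44 mm. Overall, the cross-section is a single solid region. Total boundary length (outer) = 35.44 mm.

35.44 mm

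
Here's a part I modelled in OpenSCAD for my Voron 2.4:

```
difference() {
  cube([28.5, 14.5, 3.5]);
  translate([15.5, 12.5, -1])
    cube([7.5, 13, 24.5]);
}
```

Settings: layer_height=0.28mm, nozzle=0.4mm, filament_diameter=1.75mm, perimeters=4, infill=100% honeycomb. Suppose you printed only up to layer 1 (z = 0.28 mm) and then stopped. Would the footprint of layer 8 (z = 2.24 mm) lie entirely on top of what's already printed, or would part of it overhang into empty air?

entirely on top

Compare the two slices. At z = 0.28: the cube is present — its section is the full 28.5×14.5 rectangle (area 413.25 mm²); the cube at (15.5, 12.5) (footprint 7.5×13) is included at this height (area 97.50 mm²); Taking the first minus the rest: starting from the 28.5×14.5 cube (413.25 mm²), the 7.5×13 cube at (15.5, 12.5) partially overlaps it — only the 15.00 mm² overlap (of its 97.50 mm²) is removed, clipping the outline — area = 398.25 mm². At z = 2.24: the 28.5×14.5 cube contributes its full rectangle (area 413.25 mm²); the cube at (15.5, 12.5) is present — its section is the full 7.5×13 rectangle (area 97.50 mm²); Taking the first minus the rest: starting from the 28.5×14.5 cube (413.25 mm²), the 7.5×13 cube at (15.5, 12.5) partially overlaps it — only the 15.00 mm² overlap (of its 97.50 mm²) is removed, clipping the outline — area = 398.25 mm². Checking containment: the cross-section at z = 2.24 is a subset of the cross-section at z = 0.28.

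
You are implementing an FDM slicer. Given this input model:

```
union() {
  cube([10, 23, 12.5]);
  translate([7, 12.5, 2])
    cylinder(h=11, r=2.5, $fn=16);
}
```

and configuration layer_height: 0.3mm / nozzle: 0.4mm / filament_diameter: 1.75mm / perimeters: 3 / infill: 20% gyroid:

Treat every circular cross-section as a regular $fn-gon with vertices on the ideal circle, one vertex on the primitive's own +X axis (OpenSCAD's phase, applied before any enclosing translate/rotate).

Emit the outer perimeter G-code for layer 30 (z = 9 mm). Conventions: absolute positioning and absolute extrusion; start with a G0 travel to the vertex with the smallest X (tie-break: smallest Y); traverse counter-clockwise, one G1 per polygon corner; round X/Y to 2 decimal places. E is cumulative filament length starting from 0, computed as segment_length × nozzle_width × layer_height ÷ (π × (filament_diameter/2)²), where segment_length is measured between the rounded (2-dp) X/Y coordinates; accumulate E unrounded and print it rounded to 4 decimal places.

G0 X0.00 Y0.00 Z9.00
G1 X10.00 Y0.00 E0.4989
G1 X10.00 Y23.00 E1.6464
G1 X0.00 Y23.00 E2.1453
G1 X0.00 Y0.00 E3.2928

At z = 9 mm: the 10×23 cube contributes its full rectangle; the cylinder at (7, 12.5): section is a regular 16-gon, circumradius r=2.5; Combining (union): the r=2.5 cylinder at (7, 12.5) lies entirely inside the 10×23 cube, so the union is just the 10×23 cube — 1 connected region. The outline is a single polygon with 4 vertices. Extrusion per mm of travel: 0.4 × 0.3 / (π × 0.875²) = 0.049890. Accumulating E over each segment gives final E = 3.2928.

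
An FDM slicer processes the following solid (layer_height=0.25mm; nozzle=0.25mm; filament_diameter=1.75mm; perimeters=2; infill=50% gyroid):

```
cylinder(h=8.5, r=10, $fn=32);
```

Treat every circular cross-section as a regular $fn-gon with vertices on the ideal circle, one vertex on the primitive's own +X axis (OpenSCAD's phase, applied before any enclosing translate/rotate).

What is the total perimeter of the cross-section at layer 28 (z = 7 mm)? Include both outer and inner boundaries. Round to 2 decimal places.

62.73 mm

At z = 7 mm: the cylinder: section is a regular 32-gon, circumradius r=10 (perimeter = 2·32·10.000·sin(180°/32) = 62.73 mm). Overall, the cross-section is a single solid region. Total boundary length (outer) = 62.73 mm.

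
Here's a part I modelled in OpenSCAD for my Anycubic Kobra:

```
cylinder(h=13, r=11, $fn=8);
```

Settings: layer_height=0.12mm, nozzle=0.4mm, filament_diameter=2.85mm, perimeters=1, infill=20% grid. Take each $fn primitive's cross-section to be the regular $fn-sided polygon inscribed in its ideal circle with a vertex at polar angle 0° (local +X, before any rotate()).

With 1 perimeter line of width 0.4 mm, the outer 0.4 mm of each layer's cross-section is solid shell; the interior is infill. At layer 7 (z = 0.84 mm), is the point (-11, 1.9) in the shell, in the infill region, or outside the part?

At z = 0.84 mm: the cylinder: section is a regular 8-gon, circumradius r=11. Overall, the cross-section is a single solid region. The nearest boundary edge runs (-7.78, 7.78)→(-11.00, 0.00); distance from the point to it = 0.73 mm. The point is not inside any of the regions above, so it lies outside the cross-section (0.73 mm from the nearest boundary).

outside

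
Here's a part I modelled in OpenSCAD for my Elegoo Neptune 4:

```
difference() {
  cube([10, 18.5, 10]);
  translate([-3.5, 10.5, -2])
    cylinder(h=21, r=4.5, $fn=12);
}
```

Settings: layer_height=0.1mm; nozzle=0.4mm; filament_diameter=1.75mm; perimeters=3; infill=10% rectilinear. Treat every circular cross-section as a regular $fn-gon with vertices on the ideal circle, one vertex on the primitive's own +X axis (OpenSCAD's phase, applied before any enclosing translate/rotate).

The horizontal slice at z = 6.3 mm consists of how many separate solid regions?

1

At z = 6.3 mm: the 10×18.5 cube contributes its full rectangle; the r=4.5 cylinder at (-3.5, 10.5) contributes a regular 12-gon of circumradius 4.5; Taking the first minus the rest: starting from the 10×18.5 cube, the r=4.5 cylinder at (-3.5, 10.5) partially overlaps it — only the 3.30 mm² overlap (of its 60.75 mm²) is removed, clipping the outline — 1 connected region. The result has 1 disconnected region.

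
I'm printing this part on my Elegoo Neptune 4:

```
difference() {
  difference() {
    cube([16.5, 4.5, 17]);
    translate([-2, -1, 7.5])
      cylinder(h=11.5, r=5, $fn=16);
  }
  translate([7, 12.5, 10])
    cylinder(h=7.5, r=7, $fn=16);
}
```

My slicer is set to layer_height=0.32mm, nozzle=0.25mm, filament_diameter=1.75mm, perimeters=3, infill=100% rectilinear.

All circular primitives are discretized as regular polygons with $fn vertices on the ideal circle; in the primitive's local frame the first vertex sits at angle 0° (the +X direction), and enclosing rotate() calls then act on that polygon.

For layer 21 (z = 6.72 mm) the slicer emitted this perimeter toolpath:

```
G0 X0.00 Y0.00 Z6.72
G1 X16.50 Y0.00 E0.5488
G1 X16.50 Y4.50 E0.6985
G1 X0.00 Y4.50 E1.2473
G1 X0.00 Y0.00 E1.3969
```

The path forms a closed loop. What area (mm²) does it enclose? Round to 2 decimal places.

Apply the shoelace formula to the sequence of (X, Y) vertices; enclosed area = 74.25 mm².

74.25 mm²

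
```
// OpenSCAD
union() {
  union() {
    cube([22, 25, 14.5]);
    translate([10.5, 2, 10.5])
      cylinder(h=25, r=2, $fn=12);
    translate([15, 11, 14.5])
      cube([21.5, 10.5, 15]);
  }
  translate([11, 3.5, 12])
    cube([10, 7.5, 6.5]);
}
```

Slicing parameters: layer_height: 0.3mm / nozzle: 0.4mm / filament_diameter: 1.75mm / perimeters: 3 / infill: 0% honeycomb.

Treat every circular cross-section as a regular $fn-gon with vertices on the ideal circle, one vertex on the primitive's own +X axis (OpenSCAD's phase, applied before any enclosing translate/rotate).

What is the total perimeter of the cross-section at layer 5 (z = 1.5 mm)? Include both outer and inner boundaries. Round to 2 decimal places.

At z = 1.5 mm: the cube (footprint 22×25) is included at this height (perimeter 94.00 mm); the cylinder at (10.5, 2) is not intersected at this z (z outside [10.5, 35.5]); the cube at (15, 11) is absent (z outside [14.5, 29.5]); Merging all regions: only the 22×25 cube is present, so the union is just that shape — boundary = 94.00 mm; the cube at (11, 3.5) does not reach this height (z outside [12, 18.5]); Combining (union): only the result so far is present, so the union is just that shape — boundary = 94.00 mm. Overall, the cross-section is a single solid region. Total boundary length (outer) = 94.00 mm.

94.00 mm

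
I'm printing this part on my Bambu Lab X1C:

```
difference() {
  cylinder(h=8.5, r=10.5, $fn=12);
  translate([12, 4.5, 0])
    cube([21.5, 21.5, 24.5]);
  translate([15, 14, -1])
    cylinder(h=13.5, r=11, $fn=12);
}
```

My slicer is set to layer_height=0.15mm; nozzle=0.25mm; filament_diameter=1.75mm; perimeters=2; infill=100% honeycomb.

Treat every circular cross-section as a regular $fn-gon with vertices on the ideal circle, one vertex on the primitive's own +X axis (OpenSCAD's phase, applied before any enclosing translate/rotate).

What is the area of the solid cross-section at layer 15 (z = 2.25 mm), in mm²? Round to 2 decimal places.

At z = 2.25 mm: the r=10.5 cylinder contributes a regular 12-gon of circumradius 10.5 (area = (12/2)·10.500²·sin(360°/12) = 330.75 mm²); the cube at (12, 4.5) is present — its section is the full 21.5×21.5 rectangle (area 462.25 mm²); the r=11 cylinder at (15, 14) gives a regular 12-gon of circumradius 11 (constant along its height) (area = (12/2)·11.000²·sin(360°/12) = 363.00 mm²); Subtracting the remaining from the first: starting from the r=10.5 cylinder (330.75 mm²), the 21.5×21.5 cube at (12, 4.5) misses the remaining region (no effect); the r=11 cylinder at (15, 14) partially overlaps it — only the 1.39 mm² overlap (of its 363.00 mm²) is removed, clipping the outline — area = 329.36 mm². Overall, the cross-section is a single solid region. Net area = 329.36 mm².

329.36 mm²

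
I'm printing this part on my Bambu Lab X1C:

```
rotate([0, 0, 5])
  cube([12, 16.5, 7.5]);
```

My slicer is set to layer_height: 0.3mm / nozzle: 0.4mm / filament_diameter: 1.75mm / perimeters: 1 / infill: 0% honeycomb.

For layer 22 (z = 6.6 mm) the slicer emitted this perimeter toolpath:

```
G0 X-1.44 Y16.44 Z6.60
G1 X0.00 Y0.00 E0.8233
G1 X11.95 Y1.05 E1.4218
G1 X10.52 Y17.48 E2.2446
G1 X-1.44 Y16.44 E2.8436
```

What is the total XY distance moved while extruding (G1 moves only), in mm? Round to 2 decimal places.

57.00 mm

Sum the Euclidean lengths of each G1 segment: total = 57.00 mm.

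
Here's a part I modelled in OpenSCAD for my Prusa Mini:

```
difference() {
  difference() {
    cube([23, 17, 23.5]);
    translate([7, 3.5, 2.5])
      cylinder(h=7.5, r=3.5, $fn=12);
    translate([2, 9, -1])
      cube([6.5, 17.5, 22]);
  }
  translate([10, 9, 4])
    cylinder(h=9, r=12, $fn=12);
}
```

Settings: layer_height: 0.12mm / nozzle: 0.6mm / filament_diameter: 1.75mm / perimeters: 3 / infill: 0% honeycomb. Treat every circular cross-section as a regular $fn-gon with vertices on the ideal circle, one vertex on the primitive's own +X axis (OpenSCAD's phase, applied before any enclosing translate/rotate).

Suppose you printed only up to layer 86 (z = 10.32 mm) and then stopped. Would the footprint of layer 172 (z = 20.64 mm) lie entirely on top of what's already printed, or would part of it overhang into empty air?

part overhangs

Compare the two slices. At z = 10.32: the cube is present — its section is the full 23×17 rectangle (area 391.00 mm²); the cylinder at (7, 3.5) is not intersected at this z (z outside [2.5, 10]); the 6.5×17.5 cube at (2, 9) contributes its full rectangle (area 113.75 mm²); Taking the first minus the rest: starting from the 23×17 cube (391.00 mm²), the 6.5×17.5 cube at (2, 9) partially overlaps it — only the 52.00 mm² overlap (of its 113.75 mm²) is removed, clipping the outline — area = 339.00 mm²; the cylinder at (10, 9): section is a regular 12-gon, circumradius r=12 (area = (12/2)·12.000²·sin(360°/12) = 432.00 mm²); Subtracting the remaining from the first: starting from that combined region (339.00 mm²), the r=12 cylinder at (10, 9) partially overlaps it — only the 293.12 mm² overlap (of its 432.00 mm²) is removed, clipping the outline — area = 45.88 mm². At z = 20.64: the 23×17 cube contributes its full rectangle (area 391.00 mm²); the cylinder at (7, 3.5) is not intersected at this z (z outside [2.5, 10]); the 6.5×17.5 cube at (2, 9) contributes its full rectangle (area 113.75 mm²); Taking the first minus the rest: starting from the 23×17 cube (391.00 mm²), the 6.5×17.5 cube at (2, 9) partially overlaps it — only the 52.00 mm² overlap (of its 113.75 mm²) is removed, clipping the outline — area = 339.00 mm²; the cylinder at (10, 9) is not intersected at this z (z outside [4, 13]); Taking the first minus the rest: none of the subtracted shapes is present at this height, so that combined region is unchanged — area = 339.00 mm². Checking containment: at z = 20.64 the cross-section extends beyond the z = 10.32 cross-section by about 293.12 mm².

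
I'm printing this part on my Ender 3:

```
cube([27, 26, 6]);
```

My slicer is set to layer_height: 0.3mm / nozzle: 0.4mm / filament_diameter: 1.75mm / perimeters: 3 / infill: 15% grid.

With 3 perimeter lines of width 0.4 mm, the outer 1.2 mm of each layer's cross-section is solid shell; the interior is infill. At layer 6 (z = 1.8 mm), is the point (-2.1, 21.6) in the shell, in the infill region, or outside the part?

At z = 1.8 mm: the cube (footprint 27×26) is included at this height. Overall, the cross-section is a single solid region. The nearest boundary edge runs (0.00, 26.00)→(0.00, 0.00); distance from the point to it = 2.10 mm. The point is not inside any of the regions above, so it lies outside the cross-section (2.10 mm from the nearest boundary).

outside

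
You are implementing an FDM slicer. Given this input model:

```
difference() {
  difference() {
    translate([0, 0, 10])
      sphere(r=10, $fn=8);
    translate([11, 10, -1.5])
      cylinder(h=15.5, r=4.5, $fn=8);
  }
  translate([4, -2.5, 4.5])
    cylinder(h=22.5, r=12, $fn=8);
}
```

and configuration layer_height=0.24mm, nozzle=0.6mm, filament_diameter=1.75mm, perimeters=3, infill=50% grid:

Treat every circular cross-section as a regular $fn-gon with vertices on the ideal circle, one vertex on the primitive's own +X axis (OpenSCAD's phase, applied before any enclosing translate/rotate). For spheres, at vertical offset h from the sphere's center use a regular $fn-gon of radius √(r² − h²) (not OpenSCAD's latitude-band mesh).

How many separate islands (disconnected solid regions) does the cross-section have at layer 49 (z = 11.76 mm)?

At z = 11.76 mm: the r=10 sphere slices to a regular 8-gon of circumradius 9.844 (√(r²−h²) with h=1.76 from center); the cylinder at (11, 10): section is a regular 8-gon, circumradius r=4.5; Taking the first minus the rest: starting from the r=10 sphere, the r=4.5 cylinder at (11, 10) misses the remaining region (no effect) — 1 connected region; the cylinder at (4, -2.5): section is a regular 8-gon, circumradius r=12; After the difference (first − rest): starting from that combined region, the r=12 cylinder at (4, -2.5) partially overlaps it — only the 233.20 mm² overlap (of its 407.29 mm²) is removed, clipping the outline — 1 connected region. Overall, the cross-section is a single solid region. Island count = 1.

1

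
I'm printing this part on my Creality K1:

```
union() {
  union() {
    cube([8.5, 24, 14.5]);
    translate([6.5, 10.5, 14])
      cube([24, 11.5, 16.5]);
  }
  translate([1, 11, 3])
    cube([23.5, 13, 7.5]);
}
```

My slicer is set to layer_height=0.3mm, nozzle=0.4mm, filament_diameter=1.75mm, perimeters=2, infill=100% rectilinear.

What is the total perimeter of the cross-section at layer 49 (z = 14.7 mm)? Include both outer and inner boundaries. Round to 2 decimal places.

71.00 mm

At z = 14.7 mm: the cube is not intersected at this z (z outside [0, 14.5]); the cube at (6.5, 10.5) (footprint 24×11.5) is included at this height (perimeter 71.00 mm); Combining (union): only the 24×11.5 cube at (6.5, 10.5) is present, so the union is just that shape — boundary = 71.00 mm; the cube at (1, 11) does not reach this height (z outside [3, 10.5]); Merging all regions: only the result so far is present, so the union is just that shape — boundary = 71.00 mm. Overall, the cross-section is a single solid region. Total boundary length (outer) = 71.00 mm.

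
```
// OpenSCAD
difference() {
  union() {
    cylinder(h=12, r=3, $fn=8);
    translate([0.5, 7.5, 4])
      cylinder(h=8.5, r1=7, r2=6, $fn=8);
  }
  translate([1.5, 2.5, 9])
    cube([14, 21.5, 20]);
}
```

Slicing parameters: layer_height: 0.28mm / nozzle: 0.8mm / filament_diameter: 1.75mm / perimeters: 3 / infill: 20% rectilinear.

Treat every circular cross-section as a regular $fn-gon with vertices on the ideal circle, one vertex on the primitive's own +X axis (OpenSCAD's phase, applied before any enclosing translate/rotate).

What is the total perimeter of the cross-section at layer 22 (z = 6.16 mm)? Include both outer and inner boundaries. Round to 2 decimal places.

49.21 mm

At z = 6.16 mm: the cylinder: section is a regular 8-gon, circumradius r=3 (perimeter = 2·8·3.000·sin(180°/8) = 18.37 mm); the cone at (0.5, 7.5) contributes a regular 8-gon of circumradius 6.746 (interpolated between r1=7 and r2=6 at t=0.254) (perimeter = 2·8·6.746·sin(180°/8) = 41.30 mm); Taking the union: the regions partially overlap (shared area 5.80 mm²), so the edge portions inside another operand are dropped and the merged outline is re-measured after clipping — boundary = 49.21 mm; the cube at (1.5, 2.5) does not reach this height (z outside [9, 29]); After the difference (first − rest): none of the subtracted shapes is present at this height, so that combined region is unchanged — boundary = 49.21 mm. Overall, the cross-section is a single solid region. Total boundary length (outer) = 49.21 mm.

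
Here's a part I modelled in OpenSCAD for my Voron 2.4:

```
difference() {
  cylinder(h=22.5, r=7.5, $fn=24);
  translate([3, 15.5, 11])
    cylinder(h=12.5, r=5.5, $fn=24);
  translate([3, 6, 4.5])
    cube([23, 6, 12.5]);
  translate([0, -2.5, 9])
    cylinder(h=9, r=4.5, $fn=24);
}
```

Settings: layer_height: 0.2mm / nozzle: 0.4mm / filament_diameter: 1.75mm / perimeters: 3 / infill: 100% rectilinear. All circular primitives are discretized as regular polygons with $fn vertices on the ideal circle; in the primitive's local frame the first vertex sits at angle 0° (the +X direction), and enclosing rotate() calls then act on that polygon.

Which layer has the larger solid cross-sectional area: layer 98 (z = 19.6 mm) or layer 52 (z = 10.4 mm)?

Layer 98 (z = 19.6): the cylinder: section is a regular 24-gon, circumradius r=7.5 (area = (24/2)·7.500²·sin(360°/24) = 174.70 mm²); the r=5.5 cylinder at (3, 15.5) contributes a regular 24-gon of circumradius 5.5 (area = (24/2)·5.500²·sin(360°/24) = 93.95 mm²); the cube at (3, 6) does not reach this height (z outside [4.5, 17]); the cylinder at (0, -2.5) is absent (z outside [9, 18]); Taking the first minus the rest: starting from the r=7.5 cylinder (174.70 mm²), the r=5.5 cylinder at (3, 15.5) misses the remaining region (no effect) — area = 174.70 mm². So its area = 174.70 mm². Layer 52 (z = 10.4): the r=7.5 cylinder gives a regular 24-gon of circumradius 7.5 (constant along its height) (area = (24/2)·7.500²·sin(360°/24) = 174.70 mm²); the cylinder at (3, 15.5) does not reach this height (z outside [11, 23.5]); the cube at (3, 6) is present — its section is the full 23×6 rectangle (area 138.00 mm²); the r=4.5 cylinder at (0, -2.5) gives a regular 24-gon of circumradius 4.5 (constant along its height) (area = (24/2)·4.500²·sin(360°/24) = 62.89 mm²); Taking the first minus the rest: starting from the r=7.5 cylinder (174.70 mm²), the 23×6 cube at (3, 6) partially overlaps it — only the 0.65 mm² overlap (of its 138.00 mm²) is removed, clipping the outline; the r=4.5 cylinder at (0, -2.5) lies wholly inside it (removes its full 62.89 mm² and its 28.19 mm outline becomes a hole wall) — area = 111.16 mm². So its area = 111.16 mm². Layer 98 is larger (174.70 vs 111.16 mm²).

layer 98 (z = 19.6 mm)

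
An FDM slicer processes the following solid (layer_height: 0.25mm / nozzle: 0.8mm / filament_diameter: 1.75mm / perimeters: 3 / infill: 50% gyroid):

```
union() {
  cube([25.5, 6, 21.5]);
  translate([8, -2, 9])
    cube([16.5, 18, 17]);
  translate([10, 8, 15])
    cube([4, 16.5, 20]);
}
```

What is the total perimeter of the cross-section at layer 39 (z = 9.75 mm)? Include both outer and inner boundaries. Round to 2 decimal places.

At z = 9.75 mm: the cube is present — its section is the full 25.5×6 rectangle (perimeter 63.00 mm); the cube at (8, -2) is present — its section is the full 16.5×18 rectangle (perimeter 69.00 mm); the cube at (10, 8) does not reach this height (z outside [15, 35]); Taking the union: the regions partially overlap (shared area 99.00 mm²), so the edge portions inside another operand are dropped and the merged outline is re-measured after clipping — boundary = 87.00 mm. Overall, the cross-section is a single solid region. Total boundary length (outer) = 87.00 mm.

87.00 mm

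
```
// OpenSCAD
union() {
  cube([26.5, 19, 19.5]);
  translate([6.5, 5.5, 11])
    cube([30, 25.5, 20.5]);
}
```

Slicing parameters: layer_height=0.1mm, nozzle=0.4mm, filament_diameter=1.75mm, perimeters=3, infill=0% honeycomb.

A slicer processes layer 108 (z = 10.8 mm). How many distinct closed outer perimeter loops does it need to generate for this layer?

At z = 10.8 mm: the 26.5×19 cube contributes its full rectangle; the cube at (6.5, 5.5) is not intersected at this z (z outside [11, 31.5]); Combining (union): only the 26.5×19 cube is present, so the union is just that shape — 1 connected region. The result has 1 disconnected region.

1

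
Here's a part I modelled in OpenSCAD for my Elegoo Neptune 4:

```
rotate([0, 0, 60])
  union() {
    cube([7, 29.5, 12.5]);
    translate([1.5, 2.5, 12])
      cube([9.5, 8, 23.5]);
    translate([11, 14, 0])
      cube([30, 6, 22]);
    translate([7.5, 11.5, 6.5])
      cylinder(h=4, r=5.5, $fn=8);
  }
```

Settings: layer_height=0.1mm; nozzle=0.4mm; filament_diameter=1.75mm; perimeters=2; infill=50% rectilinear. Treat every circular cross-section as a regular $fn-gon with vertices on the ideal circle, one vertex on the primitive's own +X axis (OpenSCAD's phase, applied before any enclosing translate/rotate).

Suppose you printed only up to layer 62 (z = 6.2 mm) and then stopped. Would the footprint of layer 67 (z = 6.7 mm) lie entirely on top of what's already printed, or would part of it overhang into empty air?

Compare the two slices. At z = 6.2: the cube (footprint 7×29.5) is included at this height (area 206.50 mm²); the cube at (1.5, 2.5) does not reach this height (z outside [12, 35.5]); the 30×6 cube at (11, 14) contributes its full rectangle (area 180.00 mm²); the cylinder at (7.5, 11.5) does not reach this height (z outside [6.5, 10.5]); Taking the union: the 2 present regions are separate (no shared area or edge), so areas and boundary lengths simply add and each stays a separate island — area = 386.50 mm²; (whole slice rotated 60° about Z — lengths, areas and connectivity unchanged). At z = 6.7: the cube (footprint 7×29.5) is included at this height (area 206.50 mm²); the cube at (1.5, 2.5) is absent (z outside [12, 35.5]); the 30×6 cube at (11, 14) contributes its full rectangle (area 180.00 mm²); the r=5.5 cylinder at (7.5, 11.5) contributes a regular 8-gon of circumradius 5.5 (area = (8/2)·5.500²·sin(360°/8) = 85.56 mm²); Combining (union): the regions partially overlap — summed areas 472.06 mm² minus the doubly-counted overlap 38.35 mm² gives 433.70 mm² — area = 433.70 mm²; (whole slice rotated 60° about Z — lengths, areas and connectivity unchanged). Checking containment: at z = 6.7 the cross-section extends beyond the z = 6.2 cross-section by about 47.20 mm².

part overhangs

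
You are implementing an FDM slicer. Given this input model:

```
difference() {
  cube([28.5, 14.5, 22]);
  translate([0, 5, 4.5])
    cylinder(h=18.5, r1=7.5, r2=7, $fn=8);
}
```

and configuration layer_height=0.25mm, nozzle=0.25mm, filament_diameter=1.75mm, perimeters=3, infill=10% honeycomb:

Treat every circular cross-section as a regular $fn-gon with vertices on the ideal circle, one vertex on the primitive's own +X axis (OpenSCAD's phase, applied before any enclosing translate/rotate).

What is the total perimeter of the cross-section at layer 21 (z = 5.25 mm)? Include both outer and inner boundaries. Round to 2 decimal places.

At z = 5.25 mm: the cube (footprint 28.5×14.5) is included at this height (perimeter 86.00 mm); the cone at (0, 5) contributes a regular 8-gon of circumradius 7.480 (interpolated between r1=7.5 and r2=7 at t=0.041) (perimeter = 2·8·7.480·sin(180°/8) = 45.80 mm); After the difference (first − rest): starting from the 28.5×14.5 cube, the cone at (0, 5) partially overlaps it — only the 71.78 mm² overlap (of its 158.24 mm²) is removed, clipping the outline — boundary = 84.97 mm. Overall, the cross-section is a single solid region. Total boundary length (outer) = 84.97 mm.

84.97 mm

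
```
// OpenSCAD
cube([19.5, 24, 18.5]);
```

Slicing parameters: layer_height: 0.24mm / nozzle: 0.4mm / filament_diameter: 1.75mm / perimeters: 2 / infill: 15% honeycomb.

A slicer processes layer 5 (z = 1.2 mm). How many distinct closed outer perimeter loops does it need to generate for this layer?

1

At z = 1.2 mm: the cube is present — its section is the full 19.5×24 rectangle. The result has 1 disconnected region.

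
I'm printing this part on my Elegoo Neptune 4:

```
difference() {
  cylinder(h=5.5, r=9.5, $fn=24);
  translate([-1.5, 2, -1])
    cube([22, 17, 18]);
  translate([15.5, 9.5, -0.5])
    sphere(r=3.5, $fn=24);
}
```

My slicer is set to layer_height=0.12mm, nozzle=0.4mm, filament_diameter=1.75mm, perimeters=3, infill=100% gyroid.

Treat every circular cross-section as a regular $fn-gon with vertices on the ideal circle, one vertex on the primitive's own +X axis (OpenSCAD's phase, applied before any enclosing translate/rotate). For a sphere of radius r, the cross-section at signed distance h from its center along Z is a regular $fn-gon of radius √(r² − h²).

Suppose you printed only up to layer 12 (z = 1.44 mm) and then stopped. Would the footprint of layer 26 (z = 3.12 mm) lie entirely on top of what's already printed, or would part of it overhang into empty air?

Compare the two slices. At z = 1.44: the cylinder: section is a regular 24-gon, circumradius r=9.5 (area = (24/2)·9.500²·sin(360°/24) = 280.30 mm²); the cube at (-1.5, 2) is present — its section is the full 22×17 rectangle (area 374.00 mm²); the sphere at (15.5, 9.5): section is a regular 24-gon, circumradius = √(r²−h²) = √(3.5²−1.94²) = 2.913 (area = (24/2)·2.913²·sin(360°/24) = 26.36 mm²); Subtracting the remaining from the first: starting from the r=9.5 cylinder (280.30 mm²), the 22×17 cube at (-1.5, 2) partially overlaps it — only the 62.44 mm² overlap (of its 374.00 mm²) is removed, clipping the outline; the r=3.5 sphere at (15.5, 9.5) misses the remaining region (no effect) — area = 217.86 mm². At z = 3.12: the r=9.5 cylinder gives a regular 24-gon of circumradius 9.5 (constant along its height) (area = (24/2)·9.500²·sin(360°/24) = 280.30 mm²); the cube at (-1.5, 2) (footprint 22×17) is included at this height (area 374.00 mm²); the sphere at (15.5, 9.5) does not reach this height (|z−center|=3.620 > r=3.5); Taking the first minus the rest: starting from the r=9.5 cylinder (280.30 mm²), the 22×17 cube at (-1.5, 2) partially overlaps it — only the 62.44 mm² overlap (of its 374.00 mm²) is removed, clipping the outline — area = 217.86 mm². Checking containment: the cross-section at z = 3.12 is a subset of the cross-section at z = 1.44.

entirely on top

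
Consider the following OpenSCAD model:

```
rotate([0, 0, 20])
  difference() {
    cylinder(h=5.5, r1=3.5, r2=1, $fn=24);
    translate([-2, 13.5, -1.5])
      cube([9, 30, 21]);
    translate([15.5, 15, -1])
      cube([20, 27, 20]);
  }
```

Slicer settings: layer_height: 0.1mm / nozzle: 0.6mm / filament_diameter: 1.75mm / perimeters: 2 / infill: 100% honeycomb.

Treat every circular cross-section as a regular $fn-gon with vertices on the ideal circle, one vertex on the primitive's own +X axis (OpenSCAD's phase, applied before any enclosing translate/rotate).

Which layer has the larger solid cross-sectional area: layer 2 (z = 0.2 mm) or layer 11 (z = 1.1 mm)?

Layer 2 (z = 0.2): the cone: at t=0.036 of its height the radius interpolates to r₁+(r₂−r₁)t = 3.409, giving a regular 24-gon of that circumradius (area = (24/2)·3.409²·sin(360°/24) = 36.10 mm²); the cube at (-2, 13.5) is present — its section is the full 9×30 rectangle (area 270.00 mm²); the cube at (15.5, 15) is present — its section is the full 20×27 rectangle (area 540.00 mm²); Subtracting the remaining from the first: starting from the cone (36.10 mm²), the 9×30 cube at (-2, 13.5) misses the remaining region (no effect); the 20×27 cube at (15.5, 15) misses the remaining region (no effect) — area = 36.10 mm²; (rotated 20° about Z; rotation is an isometry so areas/perimeters/island counts are preserved). So its area = 36.10 mm². Layer 11 (z = 1.1): the cone contributes a regular 24-gon of circumradius 3.000 (interpolated between r1=3.5 and r2=1 at t=0.200) (area = (24/2)·3.000²·sin(360°/24) = 27.95 mm²); the 9×30 cube at (-2, 13.5) contributes its full rectangle (area 270.00 mm²); the cube at (15.5, 15) is present — its section is the full 20×27 rectangle (area 540.00 mm²); After the difference (first − rest): starting from the cone (27.95 mm²), the 9×30 cube at (-2, 13.5) misses the remaining region (no effect); the 20×27 cube at (15.5, 15) misses the remaining region (no effect) — area = 27.95 mm²; (rotated 20° about Z; rotation is an isometry so areas/perimeters/island counts are preserved). So its area = 27.95 mm². Layer 2 is larger (36.10 vs 27.95 mm²).

layer 2 (z = 0.2 mm)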